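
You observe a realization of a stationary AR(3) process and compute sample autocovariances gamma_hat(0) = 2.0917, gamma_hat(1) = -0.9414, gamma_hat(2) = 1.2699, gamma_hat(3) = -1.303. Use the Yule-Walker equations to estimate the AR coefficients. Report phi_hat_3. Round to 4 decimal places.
\hat\phi_{3} = -0.4390

The Yule-Walker equations for an AR(p) process read, in matrix form,
  Gamma_p phi = r_p,   with   (Gamma_p)_{ij} = gamma(|i - j|),
                       (r_p)_i = gamma(i),   i,j = 1..p.
Substitute the sample gammas (Toeplitz matrix and right-hand side of size 3):
  Gamma_p = [[2.0917, -0.9414, 1.2699], [-0.9414, 2.0917, -0.9414], [1.2699, -0.9414, 2.0917]]
  r_p     = [-0.9414, 1.2699, -1.303]
Written out (R1..R3):
  (R1) 2.0917 phi_1 - 0.9414 phi_2 + 1.2699 phi_3 = -0.9414
  (R2) -0.9414 phi_1 + 2.0917 phi_2 - 0.9414 phi_3 = 1.2699
  (R3) 1.2699 phi_1 - 0.9414 phi_2 + 2.0917 phi_3 = -1.303
Gaussian elimination:
  R2 <- R2 - (-0.9414/2.0917) R1 = R2 - (-0.450065) R1:  1.668009 phi_2 - 0.369863 phi_3 = 0.846209
  R3 <- R3 - (1.2699/2.0917) R1 = R3 - (0.607114) R1:  -0.369863 phi_2 + 1.320726 phi_3 = -0.731463
  R3 <- R3 - (-0.369863/1.668009) R2 = R3 - (-0.221739) R2:  1.238713 phi_3 = -0.543825
Back-substitution:
  phi_hat_3 = -0.543825 / 1.238713 = -0.439024
  phi_hat_2 = (0.846209 - (-0.369863)(-0.439024)) / 1.668009 = 0.409968
  phi_hat_1 = (-0.9414 - (-0.9414)(0.409968) - (1.2699)(-0.439024)) / 2.0917 = 0.000985
So phi_hat = [0.0010, 0.4100, -0.4390].
Therefore phi_hat_3 = -0.4390.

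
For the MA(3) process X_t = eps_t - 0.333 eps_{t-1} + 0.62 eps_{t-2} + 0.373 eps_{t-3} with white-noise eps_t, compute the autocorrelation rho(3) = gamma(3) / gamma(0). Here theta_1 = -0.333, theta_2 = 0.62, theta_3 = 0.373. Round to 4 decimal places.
\rho(3) = 0.2282

For an MA(q) process with theta_0 = 1, the autocovariance is
  gamma(k) = sigma^2 * sum_{i=0..q-k} theta_i * theta_{i+k},
and rho(k) = gamma(k) / gamma(0). Sigma^2 cancels.
  numerator   = (1)*(0.373) = 0.373.
  denominator = (1)^2 + (-0.333)^2 + (0.62)^2 + (0.373)^2 = 1.634418.
  rho(3) = 0.373 / 1.634418 = 0.2282.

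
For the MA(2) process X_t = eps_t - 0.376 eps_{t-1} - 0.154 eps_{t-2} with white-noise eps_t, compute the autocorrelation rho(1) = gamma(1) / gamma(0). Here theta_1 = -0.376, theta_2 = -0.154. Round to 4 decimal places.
\rho(1) = -0.2730

For an MA(q) process with theta_0 = 1, the autocovariance is
  gamma(k) = sigma^2 * sum_{i=0..q-k} theta_i * theta_{i+k},
and rho(k) = gamma(k) / gamma(0). Sigma^2 cancels.
  numerator   = (1)*(-0.376) + (-0.376)*(-0.154) = -0.318096.
  denominator = (1)^2 + (-0.376)^2 + (-0.154)^2 = 1.165092.
  rho(1) = -0.318096 / 1.165092 = -0.2730.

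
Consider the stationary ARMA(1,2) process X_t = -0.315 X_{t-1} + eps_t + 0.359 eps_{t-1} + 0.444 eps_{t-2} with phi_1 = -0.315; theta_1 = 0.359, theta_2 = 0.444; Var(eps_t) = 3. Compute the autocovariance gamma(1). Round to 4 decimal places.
\gamma(1) = -0.0053

Multiply the model equation by X_{t-k} and take expectations. With theta_0 = psi_0 = 1 and psi_j the MA(infinity) weights, this gives
  gamma(k) - sum_i phi_i gamma(k-i) = c_k,
  c_k = sigma^2 * sum_{j=k..q} theta_j psi_{j-k}   (c_k = 0 for k > q),
using gamma(-m) = gamma(m).
psi-weights needed (psi_j = theta_j + sum_i phi_i psi_{j-i}):
  psi_1 = theta_1 + phi_1 = 0.359 + (-0.315) = 0.044
  psi_2 = theta_2 + phi_1 psi_1 = 0.444 + (-0.315)(0.044) = 0.43014
Right-hand sides:
  c_0 = sigma^2 (1 + theta_1 psi_1 + theta_2 psi_2) = 3 * (1 + (0.359)(0.044) + (0.444)(0.43014)) = 3 * 1.206778 = 3.620334
  c_1 = sigma^2 (theta_1 + theta_2 psi_1) = 3 * (0.359 + (0.444)(0.044)) = 1.135608
  c_2 = sigma^2 theta_2 = 3 * (0.444) = 1.332
Equations for k = 0 and k = 1 (AR order 1):
  gamma(0) = phi_1 gamma(1) + c_0
  gamma(1) = phi_1 gamma(0) + c_1
Substituting the second into the first: gamma(0) (1 - phi_1^2) = c_0 + phi_1 c_1, so
  gamma(0) = (c_0 + phi_1 c_1) / (1 - phi_1^2) = (3.620334 + (-0.315)(1.135608)) / (1 - (-0.315)^2) = 3.262618 / 0.900775 = 3.622012.
  gamma(1) = phi_1 gamma(0) + c_1 = (-0.315)(3.622012) + (1.135608) = -0.005326.
Therefore gamma(1) = -0.0053 (to 4 decimal places).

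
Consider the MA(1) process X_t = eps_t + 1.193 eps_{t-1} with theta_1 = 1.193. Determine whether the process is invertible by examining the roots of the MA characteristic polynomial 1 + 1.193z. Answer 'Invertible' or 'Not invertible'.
\text{Not invertible}

The MA(q) characteristic polynomial is P(z) = 1 + 1.193z.
Invertibility requires all roots to lie outside the unit circle, i.e. |z| > 1 for every root.
This is linear in z: 1 + (1.193) z = 0  =>  z = -1/(1.193) = -0.838223,  |z| = 0.838223.
Moduli of all roots: 0.8382.
All moduli strictly greater than 1? No.
Verdict: Not invertible.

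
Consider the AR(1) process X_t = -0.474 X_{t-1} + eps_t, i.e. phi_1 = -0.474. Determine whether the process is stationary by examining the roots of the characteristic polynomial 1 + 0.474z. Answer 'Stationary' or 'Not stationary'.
\text{Stationary}

The AR(p) characteristic polynomial is P(z) = 1 + 0.474z.
Stationarity requires all roots to lie outside the unit circle, i.e. |z| > 1 for every root.
This is linear in z: 1 + (0.474) z = 0  =>  z = -1/(0.474) = -2.109705,  |z| = 2.109705.
Moduli of all roots: 2.1097.
All moduli strictly greater than 1? Yes.
Verdict: Stationary.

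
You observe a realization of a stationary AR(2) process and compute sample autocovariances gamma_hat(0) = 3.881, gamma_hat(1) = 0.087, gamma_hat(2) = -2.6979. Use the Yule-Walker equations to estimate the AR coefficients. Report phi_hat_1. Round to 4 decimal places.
\hat\phi_{1} = 0.0380

The Yule-Walker equations for an AR(p) process read, in matrix form,
  Gamma_p phi = r_p,   with   (Gamma_p)_{ij} = gamma(|i - j|),
                       (r_p)_i = gamma(i),   i,j = 1..p.
Substitute the sample gammas (Toeplitz matrix and right-hand side of size 2):
  Gamma_p = [[3.881, 0.087], [0.087, 3.881]]
  r_p     = [0.087, -2.6979]
Written out:
  3.881 phi_1 + 0.087 phi_2 = 0.087
  0.087 phi_1 + 3.881 phi_2 = -2.6979
Solve by Cramer's rule:
  det = gamma(0)^2 - gamma(1)^2 = (3.881)^2 - (0.087)^2 = 15.062161 - 0.007569 = 15.054592
  phi_hat_1 = [gamma(1) gamma(0) - gamma(1) gamma(2)] / det = [(0.087)(3.881) - (0.087)(-2.6979)] / 15.054592 = 0.5723643 / 15.054592 = 0.038
  phi_hat_2 = [gamma(0) gamma(2) - gamma(1)^2] / det = [(3.881)(-2.6979) - (0.087)^2] / 15.054592 = -10.4781189 / 15.054592 = -0.696
So phi_hat = [0.0380, -0.6960].
Therefore phi_hat_1 = 0.0380.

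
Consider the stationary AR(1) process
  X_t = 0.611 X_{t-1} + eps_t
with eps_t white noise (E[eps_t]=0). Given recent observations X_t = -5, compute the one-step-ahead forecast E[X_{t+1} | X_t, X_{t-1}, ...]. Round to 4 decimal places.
E[X_{t+1} \mid \mathcal F_t] = -3.0550

For an AR(p) model X_t = c + sum_i phi_i X_{t-i} + eps_t, the
one-step-ahead conditional mean is
  E[X_{t+1} | X_t, ...] = c + sum_i phi_i X_{t+1-i}.
Substitute known values:
  E[X_{t+1} | ...] = (0.611) * (-5)
                   = -3.0550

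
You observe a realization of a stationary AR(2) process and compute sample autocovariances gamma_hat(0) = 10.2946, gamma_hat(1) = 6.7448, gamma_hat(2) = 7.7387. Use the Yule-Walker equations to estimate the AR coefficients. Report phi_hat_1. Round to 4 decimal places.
\hat\phi_{1} = 0.2850

The Yule-Walker equations for an AR(p) process read, in matrix form,
  Gamma_p phi = r_p,   with   (Gamma_p)_{ij} = gamma(|i - j|),
                       (r_p)_i = gamma(i),   i,j = 1..p.
Substitute the sample gammas (Toeplitz matrix and right-hand side of size 2):
  Gamma_p = [[10.2946, 6.7448], [6.7448, 10.2946]]
  r_p     = [6.7448, 7.7387]
Written out:
  10.2946 phi_1 + 6.7448 phi_2 = 6.7448
  6.7448 phi_1 + 10.2946 phi_2 = 7.7387
Solve by Cramer's rule:
  det = gamma(0)^2 - gamma(1)^2 = (10.2946)^2 - (6.7448)^2 = 105.97878916 - 45.49232704 = 60.48646212
  phi_hat_1 = [gamma(1) gamma(0) - gamma(1) gamma(2)] / det = [(6.7448)(10.2946) - (6.7448)(7.7387)] / 60.48646212 = 17.23903432 / 60.48646212 = 0.285
  phi_hat_2 = [gamma(0) gamma(2) - gamma(1)^2] / det = [(10.2946)(7.7387) - (6.7448)^2] / 60.48646212 = 34.17449398 / 60.48646212 = 0.565
So phi_hat = [0.2850, 0.5650].
Therefore phi_hat_1 = 0.2850.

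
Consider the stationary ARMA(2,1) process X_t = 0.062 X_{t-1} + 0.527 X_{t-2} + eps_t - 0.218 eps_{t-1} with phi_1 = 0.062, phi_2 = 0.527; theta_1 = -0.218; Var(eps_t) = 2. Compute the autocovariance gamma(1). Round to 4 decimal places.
\gamma(1) = -0.5560

Multiply the model equation by X_{t-k} and take expectations. With theta_0 = psi_0 = 1 and psi_j the MA(infinity) weights, this gives
  gamma(k) - sum_i phi_i gamma(k-i) = c_k,
  c_k = sigma^2 * sum_{j=k..q} theta_j psi_{j-k}   (c_k = 0 for k > q),
using gamma(-m) = gamma(m).
psi-weights needed (psi_j = theta_j + sum_i phi_i psi_{j-i}):
  psi_1 = theta_1 + phi_1 = -0.218 + (0.062) = -0.156
Right-hand sides:
  c_0 = sigma^2 (1 + theta_1 psi_1) = 2 * (1 + (-0.218)(-0.156)) = 2 * 1.034008 = 2.068016
  c_1 = sigma^2 theta_1 = 2 * (-0.218) = -0.436
  c_2 = 0
Equations for k = 0, 1, 2 (AR order 2, c_2 = 0):
  (E0) gamma(0) = phi_1 gamma(1) + phi_2 gamma(2) + c_0
  (E1) gamma(1) = phi_1 gamma(0) + phi_2 gamma(1) + c_1
  (E2) gamma(2) = phi_1 gamma(1) + phi_2 gamma(0)
From (E1): gamma(1) = A gamma(0) + B with
  A = phi_1 / (1 - phi_2) = 0.062 / 0.473 = 0.131078,   B = c_1 / (1 - phi_2) = -0.436 / 0.473 = -0.921776.
Insert (E2) into (E0): gamma(0) (1 - phi_2^2) = phi_1 (1 + phi_2) gamma(1) + c_0.
  phi_1 (1 + phi_2) = (0.062)(1.527) = 0.094674,   1 - phi_2^2 = 0.722271.
Replace gamma(1) by A gamma(0) + B and collect gamma(0):
  gamma(0) [0.722271 - (0.094674)(0.131078)] = (0.094674)(-0.921776) + 2.068016
  gamma(0) * 0.709861 = 1.980748
  gamma(0) = 1.980748 / 0.709861 = 2.790331.
  gamma(1) = A gamma(0) + B = (0.131078)(2.790331) + (-0.921776) = -0.556024.
Therefore gamma(1) = -0.5560 (to 4 decimal places).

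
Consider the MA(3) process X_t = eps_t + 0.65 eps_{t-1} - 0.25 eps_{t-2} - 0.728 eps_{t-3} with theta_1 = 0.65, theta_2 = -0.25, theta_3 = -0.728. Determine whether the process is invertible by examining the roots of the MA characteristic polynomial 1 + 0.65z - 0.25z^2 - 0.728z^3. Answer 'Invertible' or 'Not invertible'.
\text{Invertible}

The MA(q) characteristic polynomial is P(z) = 1 + 0.65z - 0.25z^2 - 0.728z^3.
Invertibility requires all roots to lie outside the unit circle, i.e. |z| > 1 for every root.
Degree 3: look for a simple real root z0 first, then factor out (1 - z/z0) and solve the remaining quadratic.
Testing z0 = 1.25: P(1.25) = 1 + (0.65)(1.25) + (-0.25)(1.25)^2 + (-0.728)(1.25)^3
  = 1 + (0.8125) + (-0.390625) + (-1.421875) = 0.  So z_0 = 1.25 is a root, |z_0| = 1.25.
Divide out the factor (1 - 0.8 z) = (1 - z/z0) (since 1/z0 = 0.8):
  P(z) = (1 - 0.8 z)(1 + (1.45) z + (0.91) z^2)
  [check: z-coef 1.45 - (0.8) = 0.65; z^2-coef 0.91 - (0.8)(1.45) = -0.25; z^3-coef -(0.8)(0.91) = -0.728.]
Remaining roots from the quadratic factor 1 + (1.45) z + (0.91) z^2:
  Set 1 + (1.45) z + (0.91) z^2 = 0, i.e. a z^2 + b z + c = 0 with a = 0.91, b = 1.45, c = 1.
  Discriminant D = b^2 - 4ac = (1.45)^2 - 4*(0.91)*1 = 2.1025 - (3.64) = -1.5375.
  D < 0, so the roots are the complex-conjugate pair z = (-b +/- i sqrt(-D)) / (2a) = -0.7967 +/- 0.6813i.
  For a conjugate pair |z|^2 = z * conj(z) = (product of roots) = c/a = 1/(0.91) = 1.098901, so |z| = sqrt(1.098901) = 1.0483 for both roots.
Moduli of all roots: 1.2500, 1.0483, 1.0483.
All moduli strictly greater than 1? Yes.
Verdict: Invertible.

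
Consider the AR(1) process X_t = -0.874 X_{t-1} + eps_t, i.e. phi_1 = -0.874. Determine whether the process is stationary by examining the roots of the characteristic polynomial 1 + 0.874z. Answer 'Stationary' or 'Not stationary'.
\text{Stationary}

The AR(p) characteristic polynomial is P(z) = 1 + 0.874z.
Stationarity requires all roots to lie outside the unit circle, i.e. |z| > 1 for every root.
This is linear in z: 1 + (0.874) z = 0  =>  z = -1/(0.874) = -1.144165,  |z| = 1.144165.
Moduli of all roots: 1.1442.
All moduli strictly greater than 1? Yes.
Verdict: Stationary.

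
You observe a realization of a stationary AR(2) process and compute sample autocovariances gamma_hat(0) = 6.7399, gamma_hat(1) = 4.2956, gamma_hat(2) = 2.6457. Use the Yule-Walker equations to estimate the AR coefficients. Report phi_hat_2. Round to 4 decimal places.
\hat\phi_{2} = -0.0230

The Yule-Walker equations for an AR(p) process read, in matrix form,
  Gamma_p phi = r_p,   with   (Gamma_p)_{ij} = gamma(|i - j|),
                       (r_p)_i = gamma(i),   i,j = 1..p.
Substitute the sample gammas (Toeplitz matrix and right-hand side of size 2):
  Gamma_p = [[6.7399, 4.2956], [4.2956, 6.7399]]
  r_p     = [4.2956, 2.6457]
Written out:
  6.7399 phi_1 + 4.2956 phi_2 = 4.2956
  4.2956 phi_1 + 6.7399 phi_2 = 2.6457
Solve by Cramer's rule:
  det = gamma(0)^2 - gamma(1)^2 = (6.7399)^2 - (4.2956)^2 = 45.42625201 - 18.45217936 = 26.97407265
  phi_hat_1 = [gamma(1) gamma(0) - gamma(1) gamma(2)] / det = [(4.2956)(6.7399) - (4.2956)(2.6457)] / 26.97407265 = 17.58704552 / 26.97407265 = 0.652
  phi_hat_2 = [gamma(0) gamma(2) - gamma(1)^2] / det = [(6.7399)(2.6457) - (4.2956)^2] / 26.97407265 = -0.62042593 / 26.97407265 = -0.023
So phi_hat = [0.6520, -0.0230].
Therefore phi_hat_2 = -0.0230.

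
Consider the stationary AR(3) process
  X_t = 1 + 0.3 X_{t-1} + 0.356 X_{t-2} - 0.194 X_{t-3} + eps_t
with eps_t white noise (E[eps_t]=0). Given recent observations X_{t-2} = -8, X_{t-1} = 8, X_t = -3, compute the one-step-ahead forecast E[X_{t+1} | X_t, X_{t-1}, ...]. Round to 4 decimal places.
E[X_{t+1} \mid \mathcal F_t] = 4.5000

For an AR(p) model X_t = c + sum_i phi_i X_{t-i} + eps_t, the
one-step-ahead conditional mean is
  E[X_{t+1} | X_t, ...] = c + sum_i phi_i X_{t+1-i}.
Substitute known values:
  E[X_{t+1} | ...] = 1 + (0.3) * (-3) + (0.356) * (8) + (-0.194) * (-8)
                   = 4.5000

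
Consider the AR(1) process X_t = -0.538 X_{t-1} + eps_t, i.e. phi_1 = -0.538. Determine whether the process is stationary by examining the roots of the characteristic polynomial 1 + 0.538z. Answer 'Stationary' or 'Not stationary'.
\text{Stationary}

The AR(p) characteristic polynomial is P(z) = 1 + 0.538z.
Stationarity requires all roots to lie outside the unit circle, i.e. |z| > 1 for every root.
This is linear in z: 1 + (0.538) z = 0  =>  z = -1/(0.538) = -1.858736,  |z| = 1.858736.
Moduli of all roots: 1.8587.
All moduli strictly greater than 1? Yes.
Verdict: Stationary.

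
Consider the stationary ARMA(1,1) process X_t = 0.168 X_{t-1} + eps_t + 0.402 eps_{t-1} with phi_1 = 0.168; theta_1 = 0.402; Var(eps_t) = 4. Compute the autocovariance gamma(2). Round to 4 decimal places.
\gamma(2) = 0.4208

Multiply the model equation by X_{t-k} and take expectations. With theta_0 = psi_0 = 1 and psi_j the MA(infinity) weights, this gives
  gamma(k) - sum_i phi_i gamma(k-i) = c_k,
  c_k = sigma^2 * sum_{j=k..q} theta_j psi_{j-k}   (c_k = 0 for k > q),
using gamma(-m) = gamma(m).
psi-weights needed (psi_j = theta_j + sum_i phi_i psi_{j-i}):
  psi_1 = theta_1 + phi_1 = 0.402 + (0.168) = 0.57
Right-hand sides:
  c_0 = sigma^2 (1 + theta_1 psi_1) = 4 * (1 + (0.402)(0.57)) = 4 * 1.22914 = 4.91656
  c_1 = sigma^2 theta_1 = 4 * (0.402) = 1.608
  c_2 = 0
Equations for k = 0 and k = 1 (AR order 1):
  gamma(0) = phi_1 gamma(1) + c_0
  gamma(1) = phi_1 gamma(0) + c_1
Substituting the second into the first: gamma(0) (1 - phi_1^2) = c_0 + phi_1 c_1, so
  gamma(0) = (c_0 + phi_1 c_1) / (1 - phi_1^2) = (4.91656 + (0.168)(1.608)) / (1 - (0.168)^2) = 5.186704 / 0.971776 = 5.337345.
  gamma(1) = phi_1 gamma(0) + c_1 = (0.168)(5.337345) + (1.608) = 2.504674.
For k = 2 (> q): gamma(2) = phi_1 gamma(1) = (0.168)(2.504674) = 0.420785.
Therefore gamma(2) = 0.4208 (to 4 decimal places).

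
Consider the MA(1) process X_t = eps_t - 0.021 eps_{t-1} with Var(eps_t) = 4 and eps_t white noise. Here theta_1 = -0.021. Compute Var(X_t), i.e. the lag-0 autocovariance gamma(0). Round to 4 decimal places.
\gamma(0) = 4.0018

For an MA(q) process X_t = eps_t + sum_i theta_i eps_{t-i} with
Var(eps_t) = sigma^2, the variance is
  gamma(0) = sigma^2 * (1 + sum_i theta_i^2).
  sum_i theta_i^2 = (-0.021)^2 = 0.000441.
  gamma(0) = 4 * (1 + 0.000441) = 4 * 1.000441 = 4.001764, which rounds to 4.0018.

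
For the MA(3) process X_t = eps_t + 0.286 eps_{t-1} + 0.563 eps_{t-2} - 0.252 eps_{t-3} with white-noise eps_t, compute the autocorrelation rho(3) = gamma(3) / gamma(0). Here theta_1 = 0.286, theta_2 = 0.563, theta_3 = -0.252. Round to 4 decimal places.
\rho(3) = -0.1723

For an MA(q) process with theta_0 = 1, the autocovariance is
  gamma(k) = sigma^2 * sum_{i=0..q-k} theta_i * theta_{i+k},
and rho(k) = gamma(k) / gamma(0). Sigma^2 cancels.
  numerator   = (1)*(-0.252) = -0.252.
  denominator = (1)^2 + (0.286)^2 + (0.563)^2 + (-0.252)^2 = 1.462269.
  rho(3) = -0.252 / 1.462269 = -0.1723.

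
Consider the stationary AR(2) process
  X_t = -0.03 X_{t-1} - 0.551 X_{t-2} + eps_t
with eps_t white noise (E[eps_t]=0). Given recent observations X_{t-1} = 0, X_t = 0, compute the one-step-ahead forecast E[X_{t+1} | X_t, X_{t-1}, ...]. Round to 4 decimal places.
E[X_{t+1} \mid \mathcal F_t] = 0.0000

For an AR(p) model X_t = c + sum_i phi_i X_{t-i} + eps_t, the
one-step-ahead conditional mean is
  E[X_{t+1} | X_t, ...] = c + sum_i phi_i X_{t+1-i}.
Substitute known values:
  E[X_{t+1} | ...] = (-0.03) * (0) + (-0.551) * (0)
                   = 0.0000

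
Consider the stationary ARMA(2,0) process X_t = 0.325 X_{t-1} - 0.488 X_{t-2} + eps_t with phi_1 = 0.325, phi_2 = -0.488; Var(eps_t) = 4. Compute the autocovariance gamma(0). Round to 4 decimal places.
\gamma(0) = 5.5133

Multiply the model equation by X_{t-k} and take expectations. With theta_0 = psi_0 = 1 and psi_j the MA(infinity) weights, this gives
  gamma(k) - sum_i phi_i gamma(k-i) = c_k,
  c_k = sigma^2 * sum_{j=k..q} theta_j psi_{j-k}   (c_k = 0 for k > q),
using gamma(-m) = gamma(m).
Pure AR (q = 0): c_0 = sigma^2 = 4, c_k = 0 for k >= 1.
Equations for k = 0, 1, 2 (AR order 2, c_2 = 0):
  (E0) gamma(0) = phi_1 gamma(1) + phi_2 gamma(2) + c_0
  (E1) gamma(1) = phi_1 gamma(0) + phi_2 gamma(1) + c_1
  (E2) gamma(2) = phi_1 gamma(1) + phi_2 gamma(0)
From (E1): gamma(1) = A gamma(0) + B with
  A = phi_1 / (1 - phi_2) = 0.325 / 1.488 = 0.218414,   B = c_1 / (1 - phi_2) = 0 / 1.488 = 0.
Insert (E2) into (E0): gamma(0) (1 - phi_2^2) = phi_1 (1 + phi_2) gamma(1) + c_0.
  phi_1 (1 + phi_2) = (0.325)(0.512) = 0.1664,   1 - phi_2^2 = 0.761856.
Replace gamma(1) by A gamma(0) + B and collect gamma(0):
  gamma(0) [0.761856 - (0.1664)(0.218414)] = c_0 = 4
  gamma(0) * 0.725512 = 4
  gamma(0) = 4 / 0.725512 = 5.513348.
Therefore gamma(0) = 5.5133 (to 4 decimal places).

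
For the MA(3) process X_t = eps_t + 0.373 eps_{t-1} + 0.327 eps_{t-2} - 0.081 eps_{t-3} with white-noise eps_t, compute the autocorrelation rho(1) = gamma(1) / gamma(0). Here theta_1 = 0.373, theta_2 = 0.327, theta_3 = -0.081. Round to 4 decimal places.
\rho(1) = 0.3740

For an MA(q) process with theta_0 = 1, the autocovariance is
  gamma(k) = sigma^2 * sum_{i=0..q-k} theta_i * theta_{i+k},
and rho(k) = gamma(k) / gamma(0). Sigma^2 cancels.
  numerator   = (1)*(0.373) + (0.373)*(0.327) + (0.327)*(-0.081) = 0.468484.
  denominator = (1)^2 + (0.373)^2 + (0.327)^2 + (-0.081)^2 = 1.252619.
  rho(1) = 0.468484 / 1.252619 = 0.3740.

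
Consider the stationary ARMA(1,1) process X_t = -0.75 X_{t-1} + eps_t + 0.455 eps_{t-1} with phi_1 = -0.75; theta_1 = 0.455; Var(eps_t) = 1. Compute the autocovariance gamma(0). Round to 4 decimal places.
\gamma(0) = 1.1989

Multiply the model equation by X_{t-k} and take expectations. With theta_0 = psi_0 = 1 and psi_j the MA(infinity) weights, this gives
  gamma(k) - sum_i phi_i gamma(k-i) = c_k,
  c_k = sigma^2 * sum_{j=k..q} theta_j psi_{j-k}   (c_k = 0 for k > q),
using gamma(-m) = gamma(m).
psi-weights needed (psi_j = theta_j + sum_i phi_i psi_{j-i}):
  psi_1 = theta_1 + phi_1 = 0.455 + (-0.75) = -0.295
Right-hand sides:
  c_0 = sigma^2 (1 + theta_1 psi_1) = 1 * (1 + (0.455)(-0.295)) = 1 * 0.865775 = 0.865775
  c_1 = sigma^2 theta_1 = 1 * (0.455) = 0.455
  c_2 = 0
Equations for k = 0 and k = 1 (AR order 1):
  gamma(0) = phi_1 gamma(1) + c_0
  gamma(1) = phi_1 gamma(0) + c_1
Substituting the second into the first: gamma(0) (1 - phi_1^2) = c_0 + phi_1 c_1, so
  gamma(0) = (c_0 + phi_1 c_1) / (1 - phi_1^2) = (0.865775 + (-0.75)(0.455)) / (1 - (-0.75)^2) = 0.524525 / 0.4375 = 1.198914.
Therefore gamma(0) = 1.1989 (to 4 decimal places).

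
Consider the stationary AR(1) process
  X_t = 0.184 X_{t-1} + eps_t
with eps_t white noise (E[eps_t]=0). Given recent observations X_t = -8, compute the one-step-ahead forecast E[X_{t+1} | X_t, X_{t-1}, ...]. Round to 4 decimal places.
E[X_{t+1} \mid \mathcal F_t] = -1.4720

For an AR(p) model X_t = c + sum_i phi_i X_{t-i} + eps_t, the
one-step-ahead conditional mean is
  E[X_{t+1} | X_t, ...] = c + sum_i phi_i X_{t+1-i}.
Substitute known values:
  E[X_{t+1} | ...] = (0.184) * (-8)
                   = -1.4720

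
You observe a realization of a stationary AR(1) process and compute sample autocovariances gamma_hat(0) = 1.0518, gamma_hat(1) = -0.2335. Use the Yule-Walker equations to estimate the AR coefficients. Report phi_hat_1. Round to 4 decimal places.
\hat\phi_{1} = -0.2220

The Yule-Walker equations for an AR(p) process read, in matrix form,
  Gamma_p phi = r_p,   with   (Gamma_p)_{ij} = gamma(|i - j|),
                       (r_p)_i = gamma(i),   i,j = 1..p.
Substitute the sample gammas (Toeplitz matrix and right-hand side of size 1):
  Gamma_p = [[1.0518]]
  r_p     = [-0.2335]
With p = 1 this is the single equation gamma(0) phi_1 = gamma(1):
  phi_hat_1 = gamma(1) / gamma(0) = -0.2335 / 1.0518 = -0.2220.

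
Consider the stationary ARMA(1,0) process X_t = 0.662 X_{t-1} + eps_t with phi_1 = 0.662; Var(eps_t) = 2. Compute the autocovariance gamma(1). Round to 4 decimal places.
\gamma(1) = 2.3569

Multiply the model equation by X_{t-k} and take expectations. With theta_0 = psi_0 = 1 and psi_j the MA(infinity) weights, this gives
  gamma(k) - sum_i phi_i gamma(k-i) = c_k,
  c_k = sigma^2 * sum_{j=k..q} theta_j psi_{j-k}   (c_k = 0 for k > q),
using gamma(-m) = gamma(m).
Pure AR (q = 0): c_0 = sigma^2 = 2, c_k = 0 for k >= 1.
Equations for k = 0 and k = 1 (AR order 1):
  gamma(0) = phi_1 gamma(1) + c_0
  gamma(1) = phi_1 gamma(0) + c_1
Substituting the second into the first: gamma(0) (1 - phi_1^2) = c_0 + phi_1 c_1, so
  gamma(0) = c_0 / (1 - phi_1^2) = 2 / (1 - (0.662)^2) = 2 / 0.561756 = 3.560265.
  gamma(1) = phi_1 gamma(0) = (0.662)(3.560265) = 2.356895.
Therefore gamma(1) = 2.3569 (to 4 decimal places).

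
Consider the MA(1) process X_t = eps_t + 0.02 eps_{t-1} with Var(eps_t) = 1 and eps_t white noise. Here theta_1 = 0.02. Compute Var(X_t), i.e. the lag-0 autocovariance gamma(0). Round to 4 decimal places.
\gamma(0) = 1.0004

For an MA(q) process X_t = eps_t + sum_i theta_i eps_{t-i} with
Var(eps_t) = sigma^2, the variance is
  gamma(0) = sigma^2 * (1 + sum_i theta_i^2).
  sum_i theta_i^2 = (0.02)^2 = 0.0004.
  gamma(0) = 1 * (1 + 0.0004) = 1 * 1.0004 = 1.0004.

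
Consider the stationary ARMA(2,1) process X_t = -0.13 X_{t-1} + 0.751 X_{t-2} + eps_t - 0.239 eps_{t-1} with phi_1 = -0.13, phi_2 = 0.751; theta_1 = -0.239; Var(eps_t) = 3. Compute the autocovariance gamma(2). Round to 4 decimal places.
\gamma(2) = 10.4956

Multiply the model equation by X_{t-k} and take expectations. With theta_0 = psi_0 = 1 and psi_j the MA(infinity) weights, this gives
  gamma(k) - sum_i phi_i gamma(k-i) = c_k,
  c_k = sigma^2 * sum_{j=k..q} theta_j psi_{j-k}   (c_k = 0 for k > q),
using gamma(-m) = gamma(m).
psi-weights needed (psi_j = theta_j + sum_i phi_i psi_{j-i}):
  psi_1 = theta_1 + phi_1 = -0.239 + (-0.13) = -0.369
Right-hand sides:
  c_0 = sigma^2 (1 + theta_1 psi_1) = 3 * (1 + (-0.239)(-0.369)) = 3 * 1.088191 = 3.264573
  c_1 = sigma^2 theta_1 = 3 * (-0.239) = -0.717
  c_2 = 0
Equations for k = 0, 1, 2 (AR order 2, c_2 = 0):
  (E0) gamma(0) = phi_1 gamma(1) + phi_2 gamma(2) + c_0
  (E1) gamma(1) = phi_1 gamma(0) + phi_2 gamma(1) + c_1
  (E2) gamma(2) = phi_1 gamma(1) + phi_2 gamma(0)
From (E1): gamma(1) = A gamma(0) + B with
  A = phi_1 / (1 - phi_2) = -0.13 / 0.249 = -0.522088,   B = c_1 / (1 - phi_2) = -0.717 / 0.249 = -2.879518.
Insert (E2) into (E0): gamma(0) (1 - phi_2^2) = phi_1 (1 + phi_2) gamma(1) + c_0.
  phi_1 (1 + phi_2) = (-0.13)(1.751) = -0.22763,   1 - phi_2^2 = 0.435999.
Replace gamma(1) by A gamma(0) + B and collect gamma(0):
  gamma(0) [0.435999 - (-0.22763)(-0.522088)] = (-0.22763)(-2.879518) + 3.264573
  gamma(0) * 0.317156 = 3.920038
  gamma(0) = 3.920038 / 0.317156 = 12.359966.
  gamma(1) = A gamma(0) + B = (-0.522088)(12.359966) + (-2.879518) = -9.332512.
  gamma(2) = phi_1 gamma(1) + phi_2 gamma(0) = (-0.13)(-9.332512) + (0.751)(12.359966) = 10.495561.
Therefore gamma(2) = 10.4956 (to 4 decimal places).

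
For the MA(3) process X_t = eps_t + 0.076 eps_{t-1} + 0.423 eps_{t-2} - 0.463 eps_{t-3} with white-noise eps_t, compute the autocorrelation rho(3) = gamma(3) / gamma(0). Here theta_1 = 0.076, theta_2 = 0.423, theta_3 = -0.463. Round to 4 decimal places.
\rho(3) = -0.3309

For an MA(q) process with theta_0 = 1, the autocovariance is
  gamma(k) = sigma^2 * sum_{i=0..q-k} theta_i * theta_{i+k},
and rho(k) = gamma(k) / gamma(0). Sigma^2 cancels.
  numerator   = (1)*(-0.463) = -0.463.
  denominator = (1)^2 + (0.076)^2 + (0.423)^2 + (-0.463)^2 = 1.399074.
  rho(3) = -0.463 / 1.399074 = -0.3309.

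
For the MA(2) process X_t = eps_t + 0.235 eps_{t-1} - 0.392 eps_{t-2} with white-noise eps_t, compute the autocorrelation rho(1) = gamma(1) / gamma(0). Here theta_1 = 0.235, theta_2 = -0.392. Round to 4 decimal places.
\rho(1) = 0.1182

For an MA(q) process with theta_0 = 1, the autocovariance is
  gamma(k) = sigma^2 * sum_{i=0..q-k} theta_i * theta_{i+k},
and rho(k) = gamma(k) / gamma(0). Sigma^2 cancels.
  numerator   = (1)*(0.235) + (0.235)*(-0.392) = 0.14288.
  denominator = (1)^2 + (0.235)^2 + (-0.392)^2 = 1.208889.
  rho(1) = 0.14288 / 1.208889 = 0.1182.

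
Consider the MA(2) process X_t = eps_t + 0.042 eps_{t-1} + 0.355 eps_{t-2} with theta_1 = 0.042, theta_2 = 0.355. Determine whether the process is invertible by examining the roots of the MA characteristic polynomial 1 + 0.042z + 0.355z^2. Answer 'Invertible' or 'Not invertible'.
\text{Invertible}

The MA(q) characteristic polynomial is P(z) = 1 + 0.042z + 0.355z^2.
Invertibility requires all roots to lie outside the unit circle, i.e. |z| > 1 for every root.
Set 1 + (0.042) z + (0.355) z^2 = 0, i.e. a z^2 + b z + c = 0 with a = 0.355, b = 0.042, c = 1.
Discriminant D = b^2 - 4ac = (0.042)^2 - 4*(0.355)*1 = 0.001764 - (1.42) = -1.418236.
D < 0, so the roots are the complex-conjugate pair z = (-b +/- i sqrt(-D)) / (2a) = -0.0592 +/- 1.6773i.
For a conjugate pair |z|^2 = z * conj(z) = (product of roots) = c/a = 1/(0.355) = 2.816901, so |z| = sqrt(2.816901) = 1.6784 for both roots.
Moduli of all roots: 1.6784, 1.6784.
All moduli strictly greater than 1? Yes.
Verdict: Invertible.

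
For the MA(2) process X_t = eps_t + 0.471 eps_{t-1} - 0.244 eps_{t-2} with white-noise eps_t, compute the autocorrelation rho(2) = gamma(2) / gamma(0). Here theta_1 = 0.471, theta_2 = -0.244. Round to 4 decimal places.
\rho(2) = -0.1904

For an MA(q) process with theta_0 = 1, the autocovariance is
  gamma(k) = sigma^2 * sum_{i=0..q-k} theta_i * theta_{i+k},
and rho(k) = gamma(k) / gamma(0). Sigma^2 cancels.
  numerator   = (1)*(-0.244) = -0.244.
  denominator = (1)^2 + (0.471)^2 + (-0.244)^2 = 1.281377.
  rho(2) = -0.244 / 1.281377 = -0.1904.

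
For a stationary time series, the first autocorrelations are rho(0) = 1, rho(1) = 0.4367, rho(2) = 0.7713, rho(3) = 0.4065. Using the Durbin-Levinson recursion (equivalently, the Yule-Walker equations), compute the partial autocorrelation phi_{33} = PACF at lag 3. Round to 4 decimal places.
\phi_{33} = -0.0050

The PACF at lag k is phi_{kk}, the last component of the solution
to the Yule-Walker system G_k phi = r_k where
  (G_k)_{ij} = rho(|i - j|), (r_k)_i = rho(i), i,j = 1..k.
Equivalently, Durbin-Levinson gives phi_{kk} iteratively:
  phi_{11} = rho(1)
  phi_{kk} = [rho(k) - sum_{j=1..k-1} phi_{k-1,j} rho(k-j)]
            / [1 - sum_{j=1..k-1} phi_{k-1,j} rho(j)],
  phi_{k,j} = phi_{k-1,j} - phi_{kk} phi_{k-1,k-j},  j = 1..k-1.
Step k = 1:
  phi_11 = rho(1) = 0.4367.
Step k = 2:
  phi_22 = [rho(2) - phi_11 rho(1)] / [1 - phi_11 rho(1)] = [0.7713 - (0.4367)(0.4367)] / [1 - (0.4367)(0.4367)]
         = 0.58059311 / 0.80929311 = 0.717408.
  Update: phi_21 = phi_11 - phi_22 phi_11 = 0.4367 - (0.717408)(0.4367) = 0.123408.
Step k = 3:
  phi_33 = [rho(3) - phi_21 rho(2) - phi_22 rho(1)] / [1 - phi_21 rho(1) - phi_22 rho(2)]
    numerator   = 0.4065 - (0.123408)(0.7713) - (0.717408)(0.4367) = -0.00197658
    denominator = 1 - (0.123408)(0.4367) - (0.717408)(0.7713) = 0.39277114
  phi_33 = -0.00197658 / 0.39277114 = -0.005.
Therefore phi_{33} = -0.0050.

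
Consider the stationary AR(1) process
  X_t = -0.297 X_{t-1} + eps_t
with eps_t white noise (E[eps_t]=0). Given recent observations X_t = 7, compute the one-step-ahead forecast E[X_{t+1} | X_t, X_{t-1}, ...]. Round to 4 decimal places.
E[X_{t+1} \mid \mathcal F_t] = -2.0790

For an AR(p) model X_t = c + sum_i phi_i X_{t-i} + eps_t, the
one-step-ahead conditional mean is
  E[X_{t+1} | X_t, ...] = c + sum_i phi_i X_{t+1-i}.
Substitute known values:
  E[X_{t+1} | ...] = (-0.297) * (7)
                   = -2.0790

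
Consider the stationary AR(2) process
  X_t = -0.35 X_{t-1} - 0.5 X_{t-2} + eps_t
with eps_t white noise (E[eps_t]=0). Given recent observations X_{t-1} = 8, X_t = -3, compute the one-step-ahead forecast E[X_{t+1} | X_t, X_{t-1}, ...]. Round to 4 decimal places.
E[X_{t+1} \mid \mathcal F_t] = -2.9500

For an AR(p) model X_t = c + sum_i phi_i X_{t-i} + eps_t, the
one-step-ahead conditional mean is
  E[X_{t+1} | X_t, ...] = c + sum_i phi_i X_{t+1-i}.
Substitute known values:
  E[X_{t+1} | ...] = (-0.35) * (-3) + (-0.5) * (8)
                   = -2.9500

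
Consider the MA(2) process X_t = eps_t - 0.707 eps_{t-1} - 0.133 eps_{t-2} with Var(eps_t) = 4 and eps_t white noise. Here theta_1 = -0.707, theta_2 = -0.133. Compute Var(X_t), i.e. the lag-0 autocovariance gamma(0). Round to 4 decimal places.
\gamma(0) = 6.0702

For an MA(q) process X_t = eps_t + sum_i theta_i eps_{t-i} with
Var(eps_t) = sigma^2, the variance is
  gamma(0) = sigma^2 * (1 + sum_i theta_i^2).
  sum_i theta_i^2 = (-0.707)^2 + (-0.133)^2 = 0.499849 + 0.017689 = 0.517538.
  gamma(0) = 4 * (1 + 0.517538) = 4 * 1.517538 = 6.070152, which rounds to 6.0702.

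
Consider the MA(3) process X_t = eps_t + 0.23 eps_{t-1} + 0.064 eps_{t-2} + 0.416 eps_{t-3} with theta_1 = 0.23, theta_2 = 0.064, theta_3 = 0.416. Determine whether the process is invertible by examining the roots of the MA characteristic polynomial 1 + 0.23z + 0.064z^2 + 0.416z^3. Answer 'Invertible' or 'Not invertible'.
\text{Invertible}

The MA(q) characteristic polynomial is P(z) = 1 + 0.23z + 0.064z^2 + 0.416z^3.
Invertibility requires all roots to lie outside the unit circle, i.e. |z| > 1 for every root.
Degree 3: look for a simple real root z0 first, then factor out (1 - z/z0) and solve the remaining quadratic.
Testing z0 = -1.25: P(-1.25) = 1 + (0.23)(-1.25) + (0.064)(-1.25)^2 + (0.416)(-1.25)^3
  = 1 + (-0.2875) + (0.1) + (-0.8125) = 0.  So z_0 = -1.25 is a root, |z_0| = 1.25.
Divide out the factor (1 + 0.8 z) = (1 - z/z0) (since 1/z0 = -0.8):
  P(z) = (1 + 0.8 z)(1 + (-0.57) z + (0.52) z^2)
  [check: z-coef -0.57 - (-0.8) = 0.23; z^2-coef 0.52 - (-0.8)(-0.57) = 0.064; z^3-coef -(-0.8)(0.52) = 0.416.]
Remaining roots from the quadratic factor 1 + (-0.57) z + (0.52) z^2:
  Set 1 + (-0.57) z + (0.52) z^2 = 0, i.e. a z^2 + b z + c = 0 with a = 0.52, b = -0.57, c = 1.
  Discriminant D = b^2 - 4ac = (-0.57)^2 - 4*(0.52)*1 = 0.3249 - (2.08) = -1.7551.
  D < 0, so the roots are the complex-conjugate pair z = (-b +/- i sqrt(-D)) / (2a) = 0.5481 +/- 1.2738i.
  For a conjugate pair |z|^2 = z * conj(z) = (product of roots) = c/a = 1/(0.52) = 1.923077, so |z| = sqrt(1.923077) = 1.3868 for both roots.
Moduli of all roots: 1.2500, 1.3868, 1.3868.
All moduli strictly greater than 1? Yes.
Verdict: Invertible.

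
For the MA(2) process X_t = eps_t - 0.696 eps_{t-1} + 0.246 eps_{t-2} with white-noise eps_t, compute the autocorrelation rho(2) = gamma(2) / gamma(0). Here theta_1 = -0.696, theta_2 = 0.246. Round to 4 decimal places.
\rho(2) = 0.1592

For an MA(q) process with theta_0 = 1, the autocovariance is
  gamma(k) = sigma^2 * sum_{i=0..q-k} theta_i * theta_{i+k},
and rho(k) = gamma(k) / gamma(0). Sigma^2 cancels.
  numerator   = (1)*(0.246) = 0.246.
  denominator = (1)^2 + (-0.696)^2 + (0.246)^2 = 1.544932.
  rho(2) = 0.246 / 1.544932 = 0.1592.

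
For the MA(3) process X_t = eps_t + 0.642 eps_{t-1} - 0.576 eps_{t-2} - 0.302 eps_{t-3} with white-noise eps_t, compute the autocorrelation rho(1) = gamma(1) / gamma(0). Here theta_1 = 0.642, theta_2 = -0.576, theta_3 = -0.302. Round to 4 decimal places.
\rho(1) = 0.2431

For an MA(q) process with theta_0 = 1, the autocovariance is
  gamma(k) = sigma^2 * sum_{i=0..q-k} theta_i * theta_{i+k},
and rho(k) = gamma(k) / gamma(0). Sigma^2 cancels.
  numerator   = (1)*(0.642) + (0.642)*(-0.576) + (-0.576)*(-0.302) = 0.44616.
  denominator = (1)^2 + (0.642)^2 + (-0.576)^2 + (-0.302)^2 = 1.835144.
  rho(1) = 0.44616 / 1.835144 = 0.2431.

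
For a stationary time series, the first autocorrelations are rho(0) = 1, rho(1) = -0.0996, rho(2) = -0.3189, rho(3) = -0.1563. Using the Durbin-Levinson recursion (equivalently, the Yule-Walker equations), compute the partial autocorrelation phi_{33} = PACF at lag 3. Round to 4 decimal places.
\phi_{33} = -0.2630

The PACF at lag k is phi_{kk}, the last component of the solution
to the Yule-Walker system G_k phi = r_k where
  (G_k)_{ij} = rho(|i - j|), (r_k)_i = rho(i), i,j = 1..k.
Equivalently, Durbin-Levinson gives phi_{kk} iteratively:
  phi_{11} = rho(1)
  phi_{kk} = [rho(k) - sum_{j=1..k-1} phi_{k-1,j} rho(k-j)]
            / [1 - sum_{j=1..k-1} phi_{k-1,j} rho(j)],
  phi_{k,j} = phi_{k-1,j} - phi_{kk} phi_{k-1,k-j},  j = 1..k-1.
Step k = 1:
  phi_11 = rho(1) = -0.0996.
Step k = 2:
  phi_22 = [rho(2) - phi_11 rho(1)] / [1 - phi_11 rho(1)] = [-0.3189 - (-0.0996)(-0.0996)] / [1 - (-0.0996)(-0.0996)]
         = -0.32882016 / 0.99007984 = -0.332115.
  Update: phi_21 = phi_11 - phi_22 phi_11 = -0.0996 - (-0.332115)(-0.0996) = -0.132679.
Step k = 3:
  phi_33 = [rho(3) - phi_21 rho(2) - phi_22 rho(1)] / [1 - phi_21 rho(1) - phi_22 rho(2)]
    numerator   = -0.1563 - (-0.132679)(-0.3189) - (-0.332115)(-0.0996) = -0.23168985
    denominator = 1 - (-0.132679)(-0.0996) - (-0.332115)(-0.3189) = 0.8808738
  phi_33 = -0.23168985 / 0.8808738 = -0.263.
Therefore phi_{33} = -0.2630.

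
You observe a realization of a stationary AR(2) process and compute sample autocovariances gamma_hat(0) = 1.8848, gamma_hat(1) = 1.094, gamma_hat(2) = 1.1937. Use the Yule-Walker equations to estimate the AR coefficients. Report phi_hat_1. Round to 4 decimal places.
\hat\phi_{1} = 0.3210

The Yule-Walker equations for an AR(p) process read, in matrix form,
  Gamma_p phi = r_p,   with   (Gamma_p)_{ij} = gamma(|i - j|),
                       (r_p)_i = gamma(i),   i,j = 1..p.
Substitute the sample gammas (Toeplitz matrix and right-hand side of size 2):
  Gamma_p = [[1.8848, 1.094], [1.094, 1.8848]]
  r_p     = [1.094, 1.1937]
Written out:
  1.8848 phi_1 + 1.094 phi_2 = 1.094
  1.094 phi_1 + 1.8848 phi_2 = 1.1937
Solve by Cramer's rule:
  det = gamma(0)^2 - gamma(1)^2 = (1.8848)^2 - (1.094)^2 = 3.55247104 - 1.196836 = 2.35563504
  phi_hat_1 = [gamma(1) gamma(0) - gamma(1) gamma(2)] / det = [(1.094)(1.8848) - (1.094)(1.1937)] / 2.35563504 = 0.7560634 / 2.35563504 = 0.321
  phi_hat_2 = [gamma(0) gamma(2) - gamma(1)^2] / det = [(1.8848)(1.1937) - (1.094)^2] / 2.35563504 = 1.05304976 / 2.35563504 = 0.447
So phi_hat = [0.3210, 0.4470].
Therefore phi_hat_1 = 0.3210.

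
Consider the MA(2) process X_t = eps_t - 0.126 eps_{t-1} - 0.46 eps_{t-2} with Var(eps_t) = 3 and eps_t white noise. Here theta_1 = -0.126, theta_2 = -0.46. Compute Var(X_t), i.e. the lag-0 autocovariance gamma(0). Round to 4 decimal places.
\gamma(0) = 3.6824

For an MA(q) process X_t = eps_t + sum_i theta_i eps_{t-i} with
Var(eps_t) = sigma^2, the variance is
  gamma(0) = sigma^2 * (1 + sum_i theta_i^2).
  sum_i theta_i^2 = (-0.126)^2 + (-0.46)^2 = 0.015876 + 0.2116 = 0.227476.
  gamma(0) = 3 * (1 + 0.227476) = 3 * 1.227476 = 3.682428, which rounds to 3.6824.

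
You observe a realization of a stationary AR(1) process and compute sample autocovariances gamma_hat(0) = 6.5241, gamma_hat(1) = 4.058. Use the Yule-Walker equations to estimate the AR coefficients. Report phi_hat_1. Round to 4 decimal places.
\hat\phi_{1} = 0.6220

The Yule-Walker equations for an AR(p) process read, in matrix form,
  Gamma_p phi = r_p,   with   (Gamma_p)_{ij} = gamma(|i - j|),
                       (r_p)_i = gamma(i),   i,j = 1..p.
Substitute the sample gammas (Toeplitz matrix and right-hand side of size 1):
  Gamma_p = [[6.5241]]
  r_p     = [4.058]
With p = 1 this is the single equation gamma(0) phi_1 = gamma(1):
  phi_hat_1 = gamma(1) / gamma(0) = 4.058 / 6.5241 = 0.6220.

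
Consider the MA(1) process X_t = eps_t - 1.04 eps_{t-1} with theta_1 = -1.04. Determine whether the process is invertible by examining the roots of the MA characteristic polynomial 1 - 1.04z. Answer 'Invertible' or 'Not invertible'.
\text{Not invertible}

The MA(q) characteristic polynomial is P(z) = 1 - 1.04z.
Invertibility requires all roots to lie outside the unit circle, i.e. |z| > 1 for every root.
This is linear in z: 1 + (-1.04) z = 0  =>  z = -1/(-1.04) = 0.961538,  |z| = 0.961538.
Moduli of all roots: 0.9615.
All moduli strictly greater than 1? No.
Verdict: Not invertible.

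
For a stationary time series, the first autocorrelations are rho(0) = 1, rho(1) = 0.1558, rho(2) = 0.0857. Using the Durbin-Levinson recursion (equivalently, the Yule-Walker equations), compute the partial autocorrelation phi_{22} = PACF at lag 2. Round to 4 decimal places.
\phi_{22} = 0.0630

The PACF at lag k is phi_{kk}, the last component of the solution
to the Yule-Walker system G_k phi = r_k where
  (G_k)_{ij} = rho(|i - j|), (r_k)_i = rho(i), i,j = 1..k.
Equivalently, Durbin-Levinson gives phi_{kk} iteratively:
  phi_{11} = rho(1)
  phi_{kk} = [rho(k) - sum_{j=1..k-1} phi_{k-1,j} rho(k-j)]
            / [1 - sum_{j=1..k-1} phi_{k-1,j} rho(j)],
  phi_{k,j} = phi_{k-1,j} - phi_{kk} phi_{k-1,k-j},  j = 1..k-1.
Step k = 1:
  phi_11 = rho(1) = 0.1558.
Step k = 2:
  phi_22 = [rho(2) - phi_11 rho(1)] / [1 - phi_11 rho(1)] = [0.0857 - (0.1558)(0.1558)] / [1 - (0.1558)(0.1558)]
         = 0.06142636 / 0.97572636 = 0.063.
Therefore phi_{22} = 0.0630.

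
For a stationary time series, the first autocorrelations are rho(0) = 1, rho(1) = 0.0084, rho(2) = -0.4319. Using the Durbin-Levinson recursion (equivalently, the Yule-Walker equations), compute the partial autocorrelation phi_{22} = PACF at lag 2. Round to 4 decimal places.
\phi_{22} = -0.4320

The PACF at lag k is phi_{kk}, the last component of the solution
to the Yule-Walker system G_k phi = r_k where
  (G_k)_{ij} = rho(|i - j|), (r_k)_i = rho(i), i,j = 1..k.
Equivalently, Durbin-Levinson gives phi_{kk} iteratively:
  phi_{11} = rho(1)
  phi_{kk} = [rho(k) - sum_{j=1..k-1} phi_{k-1,j} rho(k-j)]
            / [1 - sum_{j=1..k-1} phi_{k-1,j} rho(j)],
  phi_{k,j} = phi_{k-1,j} - phi_{kk} phi_{k-1,k-j},  j = 1..k-1.
Step k = 1:
  phi_11 = rho(1) = 0.0084.
Step k = 2:
  phi_22 = [rho(2) - phi_11 rho(1)] / [1 - phi_11 rho(1)] = [-0.4319 - (0.0084)(0.0084)] / [1 - (0.0084)(0.0084)]
         = -0.43197056 / 0.99992944 = -0.432.
Therefore phi_{22} = -0.4320.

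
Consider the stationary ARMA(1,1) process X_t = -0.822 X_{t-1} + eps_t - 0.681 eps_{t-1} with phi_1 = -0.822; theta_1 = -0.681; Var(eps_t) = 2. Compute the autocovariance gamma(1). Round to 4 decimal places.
\gamma(1) = -14.4572

Multiply the model equation by X_{t-k} and take expectations. With theta_0 = psi_0 = 1 and psi_j the MA(infinity) weights, this gives
  gamma(k) - sum_i phi_i gamma(k-i) = c_k,
  c_k = sigma^2 * sum_{j=k..q} theta_j psi_{j-k}   (c_k = 0 for k > q),
using gamma(-m) = gamma(m).
psi-weights needed (psi_j = theta_j + sum_i phi_i psi_{j-i}):
  psi_1 = theta_1 + phi_1 = -0.681 + (-0.822) = -1.503
Right-hand sides:
  c_0 = sigma^2 (1 + theta_1 psi_1) = 2 * (1 + (-0.681)(-1.503)) = 2 * 2.023543 = 4.047086
  c_1 = sigma^2 theta_1 = 2 * (-0.681) = -1.362
  c_2 = 0
Equations for k = 0 and k = 1 (AR order 1):
  gamma(0) = phi_1 gamma(1) + c_0
  gamma(1) = phi_1 gamma(0) + c_1
Substituting the second into the first: gamma(0) (1 - phi_1^2) = c_0 + phi_1 c_1, so
  gamma(0) = (c_0 + phi_1 c_1) / (1 - phi_1^2) = (4.047086 + (-0.822)(-1.362)) / (1 - (-0.822)^2) = 5.16665 / 0.324316 = 15.930913.
  gamma(1) = phi_1 gamma(0) + c_1 = (-0.822)(15.930913) + (-1.362) = -14.457211.
Therefore gamma(1) = -14.4572 (to 4 decimal places).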